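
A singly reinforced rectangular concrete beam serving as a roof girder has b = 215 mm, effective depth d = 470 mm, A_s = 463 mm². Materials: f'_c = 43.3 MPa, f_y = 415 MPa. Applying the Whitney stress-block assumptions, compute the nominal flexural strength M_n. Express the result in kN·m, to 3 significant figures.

M_n ≈ 88.0 kN·m

T = A_s f_y = 463 × 415 = 192145 N = 192.145 kN.
From C = T: a = T/(0.85 f'_c b) = 192145/(0.85 × 43.3 × 215) = 24.28 mm.
M_n = T(d − a/2) = 192.145 kN × (470 − 12.14) mm = 87.98 kN·m.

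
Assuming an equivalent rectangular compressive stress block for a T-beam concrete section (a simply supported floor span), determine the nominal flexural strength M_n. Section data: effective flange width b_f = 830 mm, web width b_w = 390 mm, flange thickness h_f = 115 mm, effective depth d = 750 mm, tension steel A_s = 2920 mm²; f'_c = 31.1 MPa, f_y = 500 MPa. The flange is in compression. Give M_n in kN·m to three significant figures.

Tension: T = A_s f_y = 2920 × 500 = 1460000 N.
Try a within the flange: a = T/(0.85 f'_c b_f) = 1460000/(0.85 × 31.1 × 830) = 66.54 mm.
Since a = 66.54 ≤ h_f = 115 mm, the stress block lies entirely in the flange; analyse as a rectangular beam of width b_f.
M_n = T(d − a/2) = 1460000 × (750 − 33.27) = 1046.43 × 10⁶ N·mm.
M_n = 1046.43 kN·m.

M_n ≈ 1050 kN·m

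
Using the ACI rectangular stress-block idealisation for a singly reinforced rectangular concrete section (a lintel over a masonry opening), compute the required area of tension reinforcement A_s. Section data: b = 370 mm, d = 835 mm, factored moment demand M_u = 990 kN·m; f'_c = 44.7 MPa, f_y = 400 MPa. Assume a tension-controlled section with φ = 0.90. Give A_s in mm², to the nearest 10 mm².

M_n = M_u/φ = 990/0.90 = 1100 kN·m.
With M_n = 0.85 f'_c a b (d − a/2), solve the quadratic for a:
a = d − √(d² − 2M_n/(0.85 f'_c b)) = 835 − √(835² − 2 × 1100×10⁶/(0.85 × 44.7 × 370)) = 99.66 mm.
A_s = 0.85 f'_c a b / f_y = 0.85 × 44.7 × 99.66 × 370 / 400 = 3502.6 mm².

A_s ≈ 3500 mm²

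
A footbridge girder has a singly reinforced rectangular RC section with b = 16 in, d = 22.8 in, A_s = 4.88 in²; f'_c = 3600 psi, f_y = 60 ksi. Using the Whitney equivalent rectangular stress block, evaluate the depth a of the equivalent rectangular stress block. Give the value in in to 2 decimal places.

T = A_s f_y = 4.88 × 60 = 292.8 kips.
a = T/(0.85 f'_c b) = 292.8/(0.85 × 3.6 × 16) = 5.98 in.

a ≈ 5.98 in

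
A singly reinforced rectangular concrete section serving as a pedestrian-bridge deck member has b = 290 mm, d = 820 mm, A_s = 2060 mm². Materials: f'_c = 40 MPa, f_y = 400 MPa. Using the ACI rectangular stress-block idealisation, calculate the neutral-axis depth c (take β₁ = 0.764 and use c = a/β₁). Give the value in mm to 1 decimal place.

c ≈ 109.4 mm

T = A_s f_y = 2060 × 400 = 824000 N = 824 kN.
Setting C = 0.85 f'_c a b equal to T: a = 824000/(0.85 × 40 × 290) = 83.570 mm.
With β₁ = 0.764, c = a/β₁ = 83.570/0.764 = 109.4 mm.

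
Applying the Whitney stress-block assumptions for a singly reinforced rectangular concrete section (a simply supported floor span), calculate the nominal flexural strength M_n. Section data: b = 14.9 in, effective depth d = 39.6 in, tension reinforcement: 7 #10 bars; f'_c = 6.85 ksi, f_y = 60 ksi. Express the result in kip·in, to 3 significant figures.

M_n ≈ 19500 kip·in

A_s = 7 × 1.27 = 8.89 in².
T = A_s f_y = 8.89 × 60 = 533.4 kips.
a = T/(0.85 f'_c b) = 533.4/(0.85 × 6.85 × 14.9) = 6.148 in.
M_n = T(d − a/2) = 533.4 × (39.6 − 3.074) = 19483.0 kip·in.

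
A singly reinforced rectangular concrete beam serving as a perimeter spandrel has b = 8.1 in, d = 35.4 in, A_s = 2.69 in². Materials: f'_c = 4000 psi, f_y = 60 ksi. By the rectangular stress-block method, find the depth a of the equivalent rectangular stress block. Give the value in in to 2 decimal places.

a ≈ 5.86 in

T = A_s f_y = 2.69 × 60 = 161.4 kips.
a = T/(0.85 f'_c b) = 161.4/(0.85 × 4 × 8.1) = 5.86 in.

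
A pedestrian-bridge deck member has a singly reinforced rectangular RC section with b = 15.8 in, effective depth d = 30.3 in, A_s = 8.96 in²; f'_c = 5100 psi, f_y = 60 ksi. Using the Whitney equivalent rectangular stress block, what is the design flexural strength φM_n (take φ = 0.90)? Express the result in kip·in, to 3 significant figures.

T = A_s f_y = 8.96 × 60 = 537.6 kips.
a = T/(0.85 f'_c b) = 537.6/(0.85 × 5.1 × 15.8) = 7.849 in.
M_n = T(d − a/2) = 537.6 × (30.3 − 3.9245) = 14179.5 kip·in.
φM_n = 0.90 × 14179.5 = 12761.6 kip·in.

φM_n ≈ 12800 kip·in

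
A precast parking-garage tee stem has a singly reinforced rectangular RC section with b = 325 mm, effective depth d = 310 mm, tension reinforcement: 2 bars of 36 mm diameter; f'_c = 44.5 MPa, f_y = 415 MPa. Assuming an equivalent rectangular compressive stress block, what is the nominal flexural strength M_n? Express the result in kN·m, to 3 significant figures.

M_n ≈ 233 kN·m

A_s = 2 × 1018 = 2036 mm².
T = A_s f_y = 2036 × 415 = 844940 N = 844.94 kN.
From C = T: a = T/(0.85 f'_c b) = 844940/(0.85 × 44.5 × 325) = 68.73 mm.
M_n = T(d − a/2) = 844.94 kN × (310 − 34.365) mm = 232.90 kN·m.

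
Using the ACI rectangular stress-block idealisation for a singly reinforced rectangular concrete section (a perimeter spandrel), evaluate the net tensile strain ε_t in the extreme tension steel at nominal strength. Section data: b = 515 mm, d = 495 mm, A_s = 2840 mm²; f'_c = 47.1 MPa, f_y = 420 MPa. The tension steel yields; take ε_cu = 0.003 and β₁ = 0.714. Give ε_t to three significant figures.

a = A_s f_y/(0.85 f'_c b) = 57.85 mm.
β₁ = 0.714, so c = a/β₁ = 57.85/0.714 = 81.02 mm.
From the linear strain diagram with ε_cu = 0.003: ε_t = 0.003 (d − c)/c = 0.003 × (495 − 81.02)/81.02 = 0.0153.
Since ε_t ≥ 0.005, the section is tension-controlled.

ε_t ≈ 0.0153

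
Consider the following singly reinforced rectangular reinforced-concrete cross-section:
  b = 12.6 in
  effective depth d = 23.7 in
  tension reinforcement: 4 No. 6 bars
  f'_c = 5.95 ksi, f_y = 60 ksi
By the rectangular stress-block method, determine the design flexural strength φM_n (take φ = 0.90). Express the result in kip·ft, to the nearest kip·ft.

φM_n ≈ 181 kip·ft

A_s = 4 × 0.44 = 1.76 in².
T = A_s f_y = 1.76 × 60 = 105.6 kips.
a = T/(0.85 f'_c b) = 105.6/(0.85 × 5.95 × 12.6) = 1.657 in.
M_n = T(d − a/2) = 105.6 × (23.7 − 0.8285) = 2415.2 kip·in = 2415.2/12 = 201.27 kip·ft.
φM_n = 0.90 × 201.27 = 181.14 kip·ft.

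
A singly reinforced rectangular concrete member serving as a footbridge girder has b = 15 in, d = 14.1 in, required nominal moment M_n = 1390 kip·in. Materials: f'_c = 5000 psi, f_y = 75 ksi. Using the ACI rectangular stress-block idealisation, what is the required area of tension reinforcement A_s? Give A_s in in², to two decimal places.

A_s ≈ 1.40 in²

From M_n = 0.85 f'_c a b (d − a/2):
a = d − √(d² − 2M_n/(0.85 f'_c b)) = 14.1 − √(14.1² − 2 × 1390/(0.85 × 5 × 15)) = 1.642 in.
A_s = 0.85 f'_c a b / f_y = 0.85 × 5 × 1.642 × 15 / 75 = 1.396 in².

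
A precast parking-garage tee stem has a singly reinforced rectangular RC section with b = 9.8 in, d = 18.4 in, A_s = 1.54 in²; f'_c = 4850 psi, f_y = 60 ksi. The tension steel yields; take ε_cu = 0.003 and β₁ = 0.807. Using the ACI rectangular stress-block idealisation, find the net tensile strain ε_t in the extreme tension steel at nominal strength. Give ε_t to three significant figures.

ε_t ≈ 0.0165

a = A_s f_y/(0.85 f'_c b) = 2.287 in.
β₁ = 0.807, so c = a/β₁ = 2.287/0.807 = 2.834 in.
From the linear strain diagram with ε_cu = 0.003: ε_t = 0.003 (d − c)/c = 0.003 × (18.4 − 2.834)/2.834 = 0.0165.
Since ε_t ≥ 0.005, the section is tension-controlled.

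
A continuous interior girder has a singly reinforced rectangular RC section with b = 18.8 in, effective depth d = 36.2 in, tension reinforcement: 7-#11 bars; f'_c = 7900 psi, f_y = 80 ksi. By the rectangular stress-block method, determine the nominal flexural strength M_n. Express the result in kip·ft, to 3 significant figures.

A_s = 7 × 1.56 = 10.92 in².
T = A_s f_y = 10.92 × 80 = 873.6 kips.
a = T/(0.85 f'_c b) = 873.6/(0.85 × 7.9 × 18.8) = 6.920 in.
M_n = T(d − a/2) = 873.6 × (36.2 − 3.46) = 28601.7 kip·in = 28601.7/12 = 2383.48 kip·ft.

M_n ≈ 2380 kip·ft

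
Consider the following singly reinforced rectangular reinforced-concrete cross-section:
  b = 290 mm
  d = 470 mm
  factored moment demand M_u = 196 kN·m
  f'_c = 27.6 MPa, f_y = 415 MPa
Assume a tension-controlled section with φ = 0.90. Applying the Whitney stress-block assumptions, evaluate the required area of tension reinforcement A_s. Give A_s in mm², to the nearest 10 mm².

M_n = M_u/φ = 196/0.90 = 217.778 kN·m.
With M_n = 0.85 f'_c a b (d − a/2), solve the quadratic for a:
a = d − √(d² − 2M_n/(0.85 f'_c b)) = 470 − √(470² − 2 × 217.778×10⁶/(0.85 × 27.6 × 290)) = 73.92 mm.
A_s = 0.85 f'_c a b / f_y = 0.85 × 27.6 × 73.92 × 290 / 415 = 1211.8 mm².

A_s ≈ 1210 mm²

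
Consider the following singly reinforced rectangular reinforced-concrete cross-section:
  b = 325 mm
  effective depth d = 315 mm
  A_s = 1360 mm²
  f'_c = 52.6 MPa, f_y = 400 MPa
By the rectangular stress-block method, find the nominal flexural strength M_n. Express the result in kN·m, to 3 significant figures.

M_n ≈ 161 kN·m

T = A_s f_y = 1360 × 400 = 544000 N = 544 kN.
From C = T: a = T/(0.85 f'_c b) = 544000/(0.85 × 52.6 × 325) = 37.44 mm.
M_n = T(d − a/2) = 544 kN × (315 − 18.72) mm = 161.18 kN·m.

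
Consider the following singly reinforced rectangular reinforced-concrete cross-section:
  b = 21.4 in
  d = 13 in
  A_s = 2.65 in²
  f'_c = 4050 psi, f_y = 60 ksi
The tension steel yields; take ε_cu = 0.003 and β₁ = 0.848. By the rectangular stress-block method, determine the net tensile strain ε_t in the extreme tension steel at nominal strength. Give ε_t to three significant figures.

a = A_s f_y/(0.85 f'_c b) = 2.158 in.
β₁ = 0.848, so c = a/β₁ = 2.158/0.848 = 2.545 in.
From the linear strain diagram with ε_cu = 0.003: ε_t = 0.003 (d − c)/c = 0.003 × (13 − 2.545)/2.545 = 0.0123.
Since ε_t ≥ 0.005, the section is tension-controlled.

ε_t ≈ 0.0123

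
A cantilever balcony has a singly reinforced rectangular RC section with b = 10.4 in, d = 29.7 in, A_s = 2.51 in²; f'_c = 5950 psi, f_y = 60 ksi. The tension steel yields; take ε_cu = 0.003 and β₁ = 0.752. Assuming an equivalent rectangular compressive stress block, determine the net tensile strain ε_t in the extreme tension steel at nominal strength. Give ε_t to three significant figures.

a = A_s f_y/(0.85 f'_c b) = 2.863 in.
β₁ = 0.752, so c = a/β₁ = 2.863/0.752 = 3.807 in.
From the linear strain diagram with ε_cu = 0.003: ε_t = 0.003 (d − c)/c = 0.003 × (29.7 − 3.807)/3.807 = 0.0204.
Since ε_t ≥ 0.005, the section is tension-controlled.

ε_t ≈ 0.0204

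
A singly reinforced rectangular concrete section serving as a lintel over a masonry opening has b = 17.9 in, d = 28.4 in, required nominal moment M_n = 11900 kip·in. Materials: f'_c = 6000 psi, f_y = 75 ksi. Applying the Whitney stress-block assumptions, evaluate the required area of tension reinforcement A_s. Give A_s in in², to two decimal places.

From M_n = 0.85 f'_c a b (d − a/2):
a = d − √(d² − 2M_n/(0.85 f'_c b)) = 28.4 − √(28.4² − 2 × 11900/(0.85 × 6 × 17.9)) = 5.037 in.
A_s = 0.85 f'_c a b / f_y = 0.85 × 6 × 5.037 × 17.9 / 75 = 6.131 in².

A_s ≈ 6.13 in²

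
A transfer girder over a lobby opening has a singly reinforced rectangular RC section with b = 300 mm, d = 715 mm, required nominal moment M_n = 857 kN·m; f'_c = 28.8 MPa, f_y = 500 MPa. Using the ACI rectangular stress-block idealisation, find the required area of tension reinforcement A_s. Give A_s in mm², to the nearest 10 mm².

With M_n = 0.85 f'_c a b (d − a/2), solve the quadratic for a:
a = d − √(d² − 2M_n/(0.85 f'_c b)) = 715 − √(715² − 2 × 857×10⁶/(0.85 × 28.8 × 300)) = 187.90 mm.
A_s = 0.85 f'_c a b / f_y = 0.85 × 28.8 × 187.90 × 300 / 500 = 2759.9 mm².

A_s ≈ 2760 mm²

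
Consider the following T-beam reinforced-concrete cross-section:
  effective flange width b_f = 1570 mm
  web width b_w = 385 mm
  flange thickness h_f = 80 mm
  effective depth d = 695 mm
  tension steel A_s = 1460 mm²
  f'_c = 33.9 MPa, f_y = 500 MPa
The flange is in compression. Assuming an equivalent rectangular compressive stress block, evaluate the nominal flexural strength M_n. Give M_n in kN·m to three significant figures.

M_n ≈ 501 kN·m

Tension: T = A_s f_y = 1460 × 500 = 730000 N.
Try a within the flange: a = T/(0.85 f'_c b_f) = 730000/(0.85 × 33.9 × 1570) = 16.14 mm.
Since a = 16.14 ≤ h_f = 80 mm, the stress block lies entirely in the flange; analyse as a rectangular beam of width b_f.
M_n = T(d − a/2) = 730000 × (695 − 8.07) = 501.46 × 10⁶ N·mm.
M_n = 501.46 kN·m.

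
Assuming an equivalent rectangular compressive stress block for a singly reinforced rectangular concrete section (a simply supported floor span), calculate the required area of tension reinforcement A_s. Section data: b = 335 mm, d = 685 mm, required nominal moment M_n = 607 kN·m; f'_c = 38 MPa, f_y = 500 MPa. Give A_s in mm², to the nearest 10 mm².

A_s ≈ 1890 mm²

With M_n = 0.85 f'_c a b (d − a/2), solve the quadratic for a:
a = d − √(d² − 2M_n/(0.85 f'_c b)) = 685 − √(685² − 2 × 607×10⁶/(0.85 × 38 × 335)) = 87.48 mm.
A_s = 0.85 f'_c a b / f_y = 0.85 × 38 × 87.48 × 335 / 500 = 1893.2 mm².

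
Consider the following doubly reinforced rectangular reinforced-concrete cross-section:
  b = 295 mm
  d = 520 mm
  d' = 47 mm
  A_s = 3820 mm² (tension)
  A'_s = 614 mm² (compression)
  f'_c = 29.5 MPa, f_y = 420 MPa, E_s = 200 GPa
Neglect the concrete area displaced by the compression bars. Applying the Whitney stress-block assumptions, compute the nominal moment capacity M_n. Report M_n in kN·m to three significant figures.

M_n ≈ 700 kN·m

Assume both tension and compression steel yield.
Net tension couple steel: A_s − A'_s = 3206 mm².
a = (A_s − A'_s) f_y / (0.85 f'_c b) = 1346520/(0.85 × 29.5 × 295) = 182.03 mm.
c = a/β₁ = 182.03/0.839 = 216.96 mm; ε'_s = 0.003(c − d')/c = 0.0024 ≥ f_y/E_s = 0.0021, so compression steel does yield.
M_n = (A_s − A'_s) f_y (d − a/2) + A'_s f_y (d − d') = [1346520 × (520 − 91.015) + 257880 × (520 − 47)] × 10⁻⁶ = 577.64 + 121.98 = 699.62 kN·m.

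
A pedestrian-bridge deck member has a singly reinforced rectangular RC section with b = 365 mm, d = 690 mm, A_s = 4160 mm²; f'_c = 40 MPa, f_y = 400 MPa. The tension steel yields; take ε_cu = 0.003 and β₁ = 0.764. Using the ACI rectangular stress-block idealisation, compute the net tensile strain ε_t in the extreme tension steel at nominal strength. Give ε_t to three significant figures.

ε_t ≈ 0.00879

a = A_s f_y/(0.85 f'_c b) = 134.09 mm.
β₁ = 0.764, so c = a/β₁ = 134.09/0.764 = 175.51 mm.
From the linear strain diagram with ε_cu = 0.003: ε_t = 0.003 (d − c)/c = 0.003 × (690 − 175.51)/175.51 = 0.00879.
Since ε_t ≥ 0.005, the section is tension-controlled.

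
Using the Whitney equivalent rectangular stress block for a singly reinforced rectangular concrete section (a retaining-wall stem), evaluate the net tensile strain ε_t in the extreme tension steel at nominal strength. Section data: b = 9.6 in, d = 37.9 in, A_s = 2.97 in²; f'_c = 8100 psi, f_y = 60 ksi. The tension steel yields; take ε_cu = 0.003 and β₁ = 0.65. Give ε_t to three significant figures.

ε_t ≈ 0.0244

a = A_s f_y/(0.85 f'_c b) = 2.696 in.
β₁ = 0.65, so c = a/β₁ = 2.696/0.65 = 4.148 in.
From the linear strain diagram with ε_cu = 0.003: ε_t = 0.003 (d − c)/c = 0.003 × (37.9 − 4.148)/4.148 = 0.0244.
Since ε_t ≥ 0.005, the section is tension-controlled.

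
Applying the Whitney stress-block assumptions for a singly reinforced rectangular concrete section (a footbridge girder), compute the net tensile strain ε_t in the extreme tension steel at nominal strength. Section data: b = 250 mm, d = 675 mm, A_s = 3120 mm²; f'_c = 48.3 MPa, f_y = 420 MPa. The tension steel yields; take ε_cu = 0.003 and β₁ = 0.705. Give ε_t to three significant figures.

ε_t ≈ 0.00818

a = A_s f_y/(0.85 f'_c b) = 127.67 mm.
β₁ = 0.705, so c = a/β₁ = 127.67/0.705 = 181.09 mm.
From the linear strain diagram with ε_cu = 0.003: ε_t = 0.003 (d − c)/c = 0.003 × (675 − 181.09)/181.09 = 0.00818.
Since ε_t ≥ 0.005, the section is tension-controlled.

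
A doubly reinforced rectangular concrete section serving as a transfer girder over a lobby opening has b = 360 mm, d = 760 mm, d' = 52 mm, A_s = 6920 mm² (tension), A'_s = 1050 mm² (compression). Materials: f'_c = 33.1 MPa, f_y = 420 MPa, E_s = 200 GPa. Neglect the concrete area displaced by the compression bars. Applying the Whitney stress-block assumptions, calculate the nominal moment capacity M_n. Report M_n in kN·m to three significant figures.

Assume both tension and compression steel yield.
Net tension couple steel: A_s − A'_s = 5870 mm².
a = (A_s − A'_s) f_y / (0.85 f'_c b) = 2465400/(0.85 × 33.1 × 360) = 243.41 mm.
c = a/β₁ = 243.41/0.814 = 299.03 mm; ε'_s = 0.003(c − d')/c = 0.0025 ≥ f_y/E_s = 0.0021, so compression steel does yield.
M_n = (A_s − A'_s) f_y (d − a/2) + A'_s f_y (d − d') = [2465400 × (760 − 121.705) + 441000 × (760 − 52)] × 10⁻⁶ = 1573.65 + 312.23 = 1885.88 kN·m.

M_n ≈ 1890 kN·m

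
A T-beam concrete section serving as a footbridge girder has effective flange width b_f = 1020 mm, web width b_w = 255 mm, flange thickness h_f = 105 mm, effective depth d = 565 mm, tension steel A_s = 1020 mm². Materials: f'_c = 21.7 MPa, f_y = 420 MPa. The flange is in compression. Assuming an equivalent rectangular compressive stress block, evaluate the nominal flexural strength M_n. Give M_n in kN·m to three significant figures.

Tension: T = A_s f_y = 1020 × 420 = 428400 N.
Try a within the flange: a = T/(0.85 f'_c b_f) = 428400/(0.85 × 21.7 × 1020) = 22.77 mm.
Since a = 22.77 ≤ h_f = 105 mm, the stress block lies entirely in the flange; analyse as a rectangular beam of width b_f.
M_n = T(d − a/2) = 428400 × (565 − 11.385) = 237.17 × 10⁶ N·mm.
M_n = 237.17 kN·m.

M_n ≈ 237 kN·m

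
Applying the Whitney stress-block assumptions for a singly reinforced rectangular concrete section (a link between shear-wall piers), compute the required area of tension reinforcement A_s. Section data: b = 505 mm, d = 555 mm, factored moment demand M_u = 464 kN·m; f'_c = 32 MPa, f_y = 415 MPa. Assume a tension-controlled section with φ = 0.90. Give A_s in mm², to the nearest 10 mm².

M_n = M_u/φ = 464/0.90 = 515.556 kN·m.
With M_n = 0.85 f'_c a b (d − a/2), solve the quadratic for a:
a = d − √(d² − 2M_n/(0.85 f'_c b)) = 555 − √(555² − 2 × 515.556×10⁶/(0.85 × 32 × 505)) = 72.34 mm.
A_s = 0.85 f'_c a b / f_y = 0.85 × 32 × 72.34 × 505 / 415 = 2394.4 mm².

A_s ≈ 2390 mm²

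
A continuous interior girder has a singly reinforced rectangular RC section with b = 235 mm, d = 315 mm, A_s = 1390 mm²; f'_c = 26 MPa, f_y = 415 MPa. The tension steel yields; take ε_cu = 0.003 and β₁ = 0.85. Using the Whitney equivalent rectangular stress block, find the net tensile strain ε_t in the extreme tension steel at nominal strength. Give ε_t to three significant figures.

a = A_s f_y/(0.85 f'_c b) = 111.07 mm.
β₁ = 0.85, so c = a/β₁ = 111.07/0.85 = 130.67 mm.
From the linear strain diagram with ε_cu = 0.003: ε_t = 0.003 (d − c)/c = 0.003 × (315 − 130.67)/130.67 = 0.00423.
ε_t is between 0.004 and 0.005 — transition zone.

ε_t ≈ 0.00423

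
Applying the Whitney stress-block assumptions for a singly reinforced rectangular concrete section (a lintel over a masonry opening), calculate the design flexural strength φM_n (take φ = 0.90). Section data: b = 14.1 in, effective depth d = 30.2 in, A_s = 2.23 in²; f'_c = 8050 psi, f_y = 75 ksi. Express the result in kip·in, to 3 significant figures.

T = A_s f_y = 2.23 × 75 = 167.25 kips.
a = T/(0.85 f'_c b) = 167.25/(0.85 × 8.05 × 14.1) = 1.734 in.
M_n = T(d − a/2) = 167.25 × (30.2 − 0.867) = 4905.9 kip·in.
φM_n = 0.90 × 4905.9 = 4415.3 kip·in.

φM_n ≈ 4420 kip·in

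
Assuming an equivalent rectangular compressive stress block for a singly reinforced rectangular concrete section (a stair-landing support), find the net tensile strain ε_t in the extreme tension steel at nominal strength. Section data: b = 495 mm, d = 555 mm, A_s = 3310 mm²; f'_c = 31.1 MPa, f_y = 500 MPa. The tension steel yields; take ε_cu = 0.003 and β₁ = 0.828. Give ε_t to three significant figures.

ε_t ≈ 0.00790

a = A_s f_y/(0.85 f'_c b) = 126.48 mm.
β₁ = 0.828, so c = a/β₁ = 126.48/0.828 = 152.75 mm.
From the linear strain diagram with ε_cu = 0.003: ε_t = 0.003 (d − c)/c = 0.003 × (555 − 152.75)/152.75 = 0.00790.
Since ε_t ≥ 0.005, the section is tension-controlled.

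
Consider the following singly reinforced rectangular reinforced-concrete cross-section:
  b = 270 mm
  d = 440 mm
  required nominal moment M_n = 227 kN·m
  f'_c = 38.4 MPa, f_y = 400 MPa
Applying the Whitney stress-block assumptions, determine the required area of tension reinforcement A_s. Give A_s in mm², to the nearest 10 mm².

With M_n = 0.85 f'_c a b (d − a/2), solve the quadratic for a:
a = d − √(d² − 2M_n/(0.85 f'_c b)) = 440 − √(440² − 2 × 227×10⁶/(0.85 × 38.4 × 270)) = 63.06 mm.
A_s = 0.85 f'_c a b / f_y = 0.85 × 38.4 × 63.06 × 270 / 400 = 1389.3 mm².

A_s ≈ 1390 mm²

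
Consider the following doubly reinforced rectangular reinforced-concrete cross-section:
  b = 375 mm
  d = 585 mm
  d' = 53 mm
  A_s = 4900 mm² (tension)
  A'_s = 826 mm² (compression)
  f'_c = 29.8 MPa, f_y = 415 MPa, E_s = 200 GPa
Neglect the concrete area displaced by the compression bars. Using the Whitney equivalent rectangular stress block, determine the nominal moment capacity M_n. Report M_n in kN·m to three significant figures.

Assume both tension and compression steel yield.
Net tension couple steel: A_s − A'_s = 4074 mm².
a = (A_s − A'_s) f_y / (0.85 f'_c b) = 1690710/(0.85 × 29.8 × 375) = 177.99 mm.
c = a/β₁ = 177.99/0.837 = 212.65 mm; ε'_s = 0.003(c − d')/c = 0.0023 ≥ f_y/E_s = 0.0021, so compression steel does yield.
M_n = (A_s − A'_s) f_y (d − a/2) + A'_s f_y (d − d') = [1690710 × (585 − 88.995) + 342790 × (585 − 53)] × 10⁻⁶ = 838.60 + 182.36 = 1020.96 kN·m.

M_n ≈ 1020 kN·m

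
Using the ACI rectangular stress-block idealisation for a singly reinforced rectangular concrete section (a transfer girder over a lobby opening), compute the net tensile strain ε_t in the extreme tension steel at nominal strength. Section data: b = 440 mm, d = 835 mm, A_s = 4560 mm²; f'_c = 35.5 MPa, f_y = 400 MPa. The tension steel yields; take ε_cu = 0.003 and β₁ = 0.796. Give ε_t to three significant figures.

ε_t ≈ 0.0115

a = A_s f_y/(0.85 f'_c b) = 137.38 mm.
β₁ = 0.796, so c = a/β₁ = 137.38/0.796 = 172.59 mm.
From the linear strain diagram with ε_cu = 0.003: ε_t = 0.003 (d − c)/c = 0.003 × (835 − 172.59)/172.59 = 0.0115.
Since ε_t ≥ 0.005, the section is tension-controlled.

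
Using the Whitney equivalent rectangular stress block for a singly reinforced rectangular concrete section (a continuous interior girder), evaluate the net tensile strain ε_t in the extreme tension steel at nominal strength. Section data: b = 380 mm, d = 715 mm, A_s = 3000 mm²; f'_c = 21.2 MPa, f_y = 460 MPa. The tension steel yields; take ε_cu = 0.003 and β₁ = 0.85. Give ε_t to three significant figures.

ε_t ≈ 0.00605

a = A_s f_y/(0.85 f'_c b) = 201.53 mm.
β₁ = 0.85, so c = a/β₁ = 201.53/0.85 = 237.09 mm.
From the linear strain diagram with ε_cu = 0.003: ε_t = 0.003 (d − c)/c = 0.003 × (715 − 237.09)/237.09 = 0.00605.
Since ε_t ≥ 0.005, the section is tension-controlled.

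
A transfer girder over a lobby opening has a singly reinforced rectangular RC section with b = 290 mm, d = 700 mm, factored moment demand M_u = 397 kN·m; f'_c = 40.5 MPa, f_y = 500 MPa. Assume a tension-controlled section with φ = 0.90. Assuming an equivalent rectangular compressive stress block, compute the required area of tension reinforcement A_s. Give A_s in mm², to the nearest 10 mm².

A_s ≈ 1320 mm²

M_n = M_u/φ = 397/0.90 = 441.111 kN·m.
With M_n = 0.85 f'_c a b (d − a/2), solve the quadratic for a:
a = d − √(d² − 2M_n/(0.85 f'_c b)) = 700 − √(700² − 2 × 441.111×10⁶/(0.85 × 40.5 × 290)) = 66.26 mm.
A_s = 0.85 f'_c a b / f_y = 0.85 × 40.5 × 66.26 × 290 / 500 = 1323.0 mm².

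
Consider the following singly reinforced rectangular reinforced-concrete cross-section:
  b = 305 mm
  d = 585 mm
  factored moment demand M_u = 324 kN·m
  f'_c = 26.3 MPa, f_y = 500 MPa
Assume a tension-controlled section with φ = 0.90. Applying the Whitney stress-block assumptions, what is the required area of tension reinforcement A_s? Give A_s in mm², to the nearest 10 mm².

M_n = M_u/φ = 324/0.90 = 360 kN·m.
With M_n = 0.85 f'_c a b (d − a/2), solve the quadratic for a:
a = d − √(d² − 2M_n/(0.85 f'_c b)) = 585 − √(585² − 2 × 360×10⁶/(0.85 × 26.3 × 305)) = 98.56 mm.
A_s = 0.85 f'_c a b / f_y = 0.85 × 26.3 × 98.56 × 305 / 500 = 1344.0 mm².

A_s ≈ 1340 mm²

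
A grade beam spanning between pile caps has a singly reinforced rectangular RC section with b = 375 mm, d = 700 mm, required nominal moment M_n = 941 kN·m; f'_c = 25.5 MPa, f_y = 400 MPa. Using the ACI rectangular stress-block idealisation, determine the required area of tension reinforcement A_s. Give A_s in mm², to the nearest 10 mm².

With M_n = 0.85 f'_c a b (d − a/2), solve the quadratic for a:
a = d − √(d² − 2M_n/(0.85 f'_c b)) = 700 − √(700² − 2 × 941×10⁶/(0.85 × 25.5 × 375)) = 191.61 mm.
A_s = 0.85 f'_c a b / f_y = 0.85 × 25.5 × 191.61 × 375 / 400 = 3893.6 mm².

A_s ≈ 3890 mm²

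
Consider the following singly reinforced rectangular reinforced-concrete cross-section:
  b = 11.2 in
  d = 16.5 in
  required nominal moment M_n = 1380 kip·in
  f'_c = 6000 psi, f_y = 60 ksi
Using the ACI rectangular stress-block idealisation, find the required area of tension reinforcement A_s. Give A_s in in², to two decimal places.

From M_n = 0.85 f'_c a b (d − a/2):
a = d − √(d² − 2M_n/(0.85 f'_c b)) = 16.5 − √(16.5² − 2 × 1380/(0.85 × 6 × 11.2)) = 1.536 in.
A_s = 0.85 f'_c a b / f_y = 0.85 × 6 × 1.536 × 11.2 / 60 = 1.462 in².

A_s ≈ 1.46 in²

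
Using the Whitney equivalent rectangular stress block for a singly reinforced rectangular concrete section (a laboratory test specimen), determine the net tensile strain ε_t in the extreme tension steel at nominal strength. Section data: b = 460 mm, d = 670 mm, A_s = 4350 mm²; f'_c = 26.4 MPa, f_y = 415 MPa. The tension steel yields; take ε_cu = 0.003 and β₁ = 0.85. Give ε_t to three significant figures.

a = A_s f_y/(0.85 f'_c b) = 174.89 mm.
β₁ = 0.85, so c = a/β₁ = 174.89/0.85 = 205.75 mm.
From the linear strain diagram with ε_cu = 0.003: ε_t = 0.003 (d − c)/c = 0.003 × (670 − 205.75)/205.75 = 0.00677.
Since ε_t ≥ 0.005, the section is tension-controlled.

ε_t ≈ 0.00677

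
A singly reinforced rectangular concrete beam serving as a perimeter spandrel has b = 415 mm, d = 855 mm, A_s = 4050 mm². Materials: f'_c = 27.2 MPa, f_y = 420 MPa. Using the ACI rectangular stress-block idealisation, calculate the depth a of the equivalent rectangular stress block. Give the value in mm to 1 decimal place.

T = A_s f_y = 4050 × 420 = 1701000 N = 1701 kN.
Setting C = 0.85 f'_c a b equal to T: a = 1701000/(0.85 × 27.2 × 415) = 177.3 mm.

a ≈ 177.3 mm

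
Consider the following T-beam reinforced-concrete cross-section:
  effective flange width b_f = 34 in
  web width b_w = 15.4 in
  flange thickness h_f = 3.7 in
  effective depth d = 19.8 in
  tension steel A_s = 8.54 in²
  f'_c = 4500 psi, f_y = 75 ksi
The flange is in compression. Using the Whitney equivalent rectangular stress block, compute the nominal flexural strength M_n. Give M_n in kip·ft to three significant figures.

Tension: T = A_s f_y = 8.54 × 75 = 640.5 kips.
Try a within the flange: a = T/(0.85 f'_c b_f) = 640.5/(0.85 × 4.5 × 34) = 4.925 in.
a = 4.925 > h_f = 3.7 in: the block extends into the web. Split into flange-overhang and web parts.
C_f = 0.85 f'_c (b_f − b_w) h_f = 0.85 × 4.5 × (34 − 15.4) × 3.7 = 263.2 kips.
Remaining web compression depth: a_w = (T − C_f)/(0.85 f'_c b_w) = (640.5 − 263.2)/(0.85 × 4.5 × 15.4) = 6.405 in.
M_n = C_f(d − h_f/2) + (T − C_f)(d − a_w/2) = 263.2 × (19.8 − 1.85) + 377.3 × (19.8 − 3.2025) = 4724.4 + 6262.2 = 10986.6 kip·in.
M_n = 10986.6/12 = 915.55 kip·ft.

M_n ≈ 916 kip·ft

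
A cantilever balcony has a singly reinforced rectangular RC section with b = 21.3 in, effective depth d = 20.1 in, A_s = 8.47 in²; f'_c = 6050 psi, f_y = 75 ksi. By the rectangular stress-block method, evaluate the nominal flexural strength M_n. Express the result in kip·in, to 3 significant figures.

T = A_s f_y = 8.47 × 75 = 635.25 kips.
a = T/(0.85 f'_c b) = 635.25/(0.85 × 6.05 × 21.3) = 5.800 in.
M_n = T(d − a/2) = 635.25 × (20.1 − 2.9) = 10926.3 kip·in.

M_n ≈ 10900 kip·in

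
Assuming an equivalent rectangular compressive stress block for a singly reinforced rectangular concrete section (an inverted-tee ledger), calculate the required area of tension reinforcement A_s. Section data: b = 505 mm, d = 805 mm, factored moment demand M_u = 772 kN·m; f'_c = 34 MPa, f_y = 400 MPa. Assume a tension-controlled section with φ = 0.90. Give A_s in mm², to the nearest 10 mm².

M_n = M_u/φ = 772/0.90 = 857.778 kN·m.
With M_n = 0.85 f'_c a b (d − a/2), solve the quadratic for a:
a = d − √(d² − 2M_n/(0.85 f'_c b)) = 805 − √(805² − 2 × 857.778×10⁶/(0.85 × 34 × 505)) = 76.66 mm.
A_s = 0.85 f'_c a b / f_y = 0.85 × 34 × 76.66 × 505 / 400 = 2797.0 mm².

A_s ≈ 2800 mm²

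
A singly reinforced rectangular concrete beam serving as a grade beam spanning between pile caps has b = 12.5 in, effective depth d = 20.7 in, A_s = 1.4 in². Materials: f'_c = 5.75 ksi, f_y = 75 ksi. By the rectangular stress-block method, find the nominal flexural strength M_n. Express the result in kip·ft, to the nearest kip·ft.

M_n ≈ 174 kip·ft

T = A_s f_y = 1.4 × 75 = 105 kips.
a = T/(0.85 f'_c b) = 105/(0.85 × 5.75 × 12.5) = 1.719 in.
M_n = T(d − a/2) = 105 × (20.7 − 0.8595) = 2083.3 kip·in = 2083.3/12 = 173.61 kip·ft.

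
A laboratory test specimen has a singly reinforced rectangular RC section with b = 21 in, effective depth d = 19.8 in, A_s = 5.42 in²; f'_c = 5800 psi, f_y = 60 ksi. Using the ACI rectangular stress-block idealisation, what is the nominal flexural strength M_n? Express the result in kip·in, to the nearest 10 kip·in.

T = A_s f_y = 5.42 × 60 = 325.2 kips.
a = T/(0.85 f'_c b) = 325.2/(0.85 × 5.8 × 21) = 3.141 in.
M_n = T(d − a/2) = 325.2 × (19.8 − 1.5705) = 5928.2 kip·in.

M_n ≈ 5930 kip·in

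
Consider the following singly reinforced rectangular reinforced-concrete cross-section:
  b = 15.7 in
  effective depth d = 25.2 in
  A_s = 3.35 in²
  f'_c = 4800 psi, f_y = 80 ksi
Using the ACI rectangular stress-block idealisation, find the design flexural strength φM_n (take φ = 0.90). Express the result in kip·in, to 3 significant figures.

T = A_s f_y = 3.35 × 80 = 268 kips.
a = T/(0.85 f'_c b) = 268/(0.85 × 4.8 × 15.7) = 4.184 in.
M_n = T(d − a/2) = 268 × (25.2 − 2.092) = 6192.9 kip·in.
φM_n = 0.90 × 6192.9 = 5573.6 kip·in.

φM_n ≈ 5570 kip·in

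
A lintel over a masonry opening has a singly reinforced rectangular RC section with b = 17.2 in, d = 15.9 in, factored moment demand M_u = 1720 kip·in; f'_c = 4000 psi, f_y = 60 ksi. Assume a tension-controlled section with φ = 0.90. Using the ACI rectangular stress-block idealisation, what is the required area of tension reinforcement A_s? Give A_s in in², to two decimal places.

M_n = M_u/φ = 1720/0.90 = 1911.11 kip·in.
From M_n = 0.85 f'_c a b (d − a/2):
a = d − √(d² − 2M_n/(0.85 f'_c b)) = 15.9 − √(15.9² − 2 × 1911.11/(0.85 × 4 × 17.2)) = 2.209 in.
A_s = 0.85 f'_c a b / f_y = 0.85 × 4 × 2.209 × 17.2 / 60 = 2.153 in².

A_s ≈ 2.15 in²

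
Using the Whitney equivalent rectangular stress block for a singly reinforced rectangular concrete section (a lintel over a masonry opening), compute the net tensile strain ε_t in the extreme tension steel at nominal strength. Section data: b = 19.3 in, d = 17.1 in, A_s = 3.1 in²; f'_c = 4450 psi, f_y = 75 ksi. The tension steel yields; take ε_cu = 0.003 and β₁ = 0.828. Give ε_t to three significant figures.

a = A_s f_y/(0.85 f'_c b) = 3.185 in.
β₁ = 0.828, so c = a/β₁ = 3.185/0.828 = 3.847 in.
From the linear strain diagram with ε_cu = 0.003: ε_t = 0.003 (d − c)/c = 0.003 × (17.1 − 3.847)/3.847 = 0.0103.
Since ε_t ≥ 0.005, the section is tension-controlled.

ε_t ≈ 0.0103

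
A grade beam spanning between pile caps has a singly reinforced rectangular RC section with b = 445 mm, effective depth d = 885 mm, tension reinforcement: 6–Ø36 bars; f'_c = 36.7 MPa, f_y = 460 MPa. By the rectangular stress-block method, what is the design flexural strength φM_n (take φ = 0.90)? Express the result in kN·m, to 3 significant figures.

φM_n ≈ 1980 kN·m

A_s = 6 × 1018 = 6108 mm².
T = A_s f_y = 6108 × 460 = 2809680 N = 2809.68 kN.
From C = T: a = T/(0.85 f'_c b) = 2809680/(0.85 × 36.7 × 445) = 202.40 mm.
M_n = T(d − a/2) = 2809.68 kN × (885 − 101.2) mm = 2202.23 kN·m.
φM_n = 0.90 × 2202.23 = 1982.01 kN·m.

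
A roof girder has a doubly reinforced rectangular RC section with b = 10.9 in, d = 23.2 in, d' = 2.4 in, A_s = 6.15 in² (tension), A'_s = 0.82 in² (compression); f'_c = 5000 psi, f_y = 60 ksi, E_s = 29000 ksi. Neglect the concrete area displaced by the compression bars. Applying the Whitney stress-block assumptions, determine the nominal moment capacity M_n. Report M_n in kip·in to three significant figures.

M_n ≈ 7340 kip·in

Assume both steels yield.
a = (A_s − A'_s) f_y/(0.85 f'_c b) = (6.15 − 0.82) × 60/(0.85 × 5 × 10.9) = 6.903 in.
c = a/β₁ = 6.903/0.8 = 8.629 in; ε'_s = 0.003(c − d')/c = 0.0022 ≥ ε_y = 0.0021, so the compression steel yields.
M_n = (A_s − A'_s) f_y (d − a/2) + A'_s f_y (d − d') = 319.8 × (23.2 − 3.4515) + 49.2 × (23.2 − 2.4) = 6315.6 + 1023.4 = 7339.0 kip·in.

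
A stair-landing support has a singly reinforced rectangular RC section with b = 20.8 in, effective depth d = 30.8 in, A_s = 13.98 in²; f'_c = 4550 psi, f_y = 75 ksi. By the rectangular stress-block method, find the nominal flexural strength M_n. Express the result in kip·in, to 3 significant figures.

M_n ≈ 25500 kip·in

T = A_s f_y = 13.98 × 75 = 1048.5 kips.
a = T/(0.85 f'_c b) = 1048.5/(0.85 × 4.55 × 20.8) = 13.034 in.
M_n = T(d − a/2) = 1048.5 × (30.8 − 6.517) = 25460.7 kip·in.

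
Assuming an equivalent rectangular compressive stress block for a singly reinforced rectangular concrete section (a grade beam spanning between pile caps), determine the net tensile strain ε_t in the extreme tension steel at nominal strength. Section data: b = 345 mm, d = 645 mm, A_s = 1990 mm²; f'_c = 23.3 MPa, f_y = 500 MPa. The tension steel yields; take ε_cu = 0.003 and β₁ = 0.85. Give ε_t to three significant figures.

a = A_s f_y/(0.85 f'_c b) = 145.62 mm.
β₁ = 0.85, so c = a/β₁ = 145.62/0.85 = 171.32 mm.
From the linear strain diagram with ε_cu = 0.003: ε_t = 0.003 (d − c)/c = 0.003 × (645 − 171.32)/171.32 = 0.00829.
Since ε_t ≥ 0.005, the section is tension-controlled.

ε_t ≈ 0.00829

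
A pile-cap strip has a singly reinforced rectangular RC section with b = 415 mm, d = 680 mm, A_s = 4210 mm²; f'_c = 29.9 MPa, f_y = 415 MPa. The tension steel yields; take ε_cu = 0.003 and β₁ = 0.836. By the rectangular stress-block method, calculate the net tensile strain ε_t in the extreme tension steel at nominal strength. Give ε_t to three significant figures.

ε_t ≈ 0.00730

a = A_s f_y/(0.85 f'_c b) = 165.65 mm.
β₁ = 0.836, so c = a/β₁ = 165.65/0.836 = 198.15 mm.
From the linear strain diagram with ε_cu = 0.003: ε_t = 0.003 (d − c)/c = 0.003 × (680 − 198.15)/198.15 = 0.00730.
Since ε_t ≥ 0.005, the section is tension-controlled.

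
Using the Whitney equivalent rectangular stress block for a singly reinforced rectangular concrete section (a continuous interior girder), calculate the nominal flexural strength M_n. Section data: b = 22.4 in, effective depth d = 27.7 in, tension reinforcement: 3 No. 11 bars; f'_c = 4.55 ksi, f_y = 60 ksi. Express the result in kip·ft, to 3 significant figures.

M_n ≈ 610 kip·ft

A_s = 3 × 1.56 = 4.68 in².
T = A_s f_y = 4.68 × 60 = 280.8 kips.
a = T/(0.85 f'_c b) = 280.8/(0.85 × 4.55 × 22.4) = 3.241 in.
M_n = T(d − a/2) = 280.8 × (27.7 − 1.6205) = 7323.1 kip·in = 7323.1/12 = 610.26 kip·ft.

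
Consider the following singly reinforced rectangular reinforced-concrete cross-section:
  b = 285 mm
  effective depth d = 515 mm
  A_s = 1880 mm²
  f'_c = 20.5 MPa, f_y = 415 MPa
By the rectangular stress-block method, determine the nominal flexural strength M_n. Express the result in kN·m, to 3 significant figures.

T = A_s f_y = 1880 × 415 = 780200 N = 780.2 kN.
From C = T: a = T/(0.85 f'_c b) = 780200/(0.85 × 20.5 × 285) = 157.10 mm.
M_n = T(d − a/2) = 780.2 kN × (515 − 78.55) mm = 340.52 kN·m.

M_n ≈ 341 kN·m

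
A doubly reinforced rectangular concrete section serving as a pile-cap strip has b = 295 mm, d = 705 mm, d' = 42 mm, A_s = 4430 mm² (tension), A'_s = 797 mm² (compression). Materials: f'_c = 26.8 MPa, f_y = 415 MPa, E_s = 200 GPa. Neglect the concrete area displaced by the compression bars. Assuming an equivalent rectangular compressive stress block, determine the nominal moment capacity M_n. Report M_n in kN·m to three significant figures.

M_n ≈ 1110 kN·m

Assume both tension and compression steel yield.
Net tension couple steel: A_s − A'_s = 3633 mm².
a = (A_s − A'_s) f_y / (0.85 f'_c b) = 1507695/(0.85 × 26.8 × 295) = 224.36 mm.
c = a/β₁ = 224.36/0.85 = 263.95 mm; ε'_s = 0.003(c − d')/c = 0.0025 ≥ f_y/E_s = 0.0021, so compression steel does yield.
M_n = (A_s − A'_s) f_y (d − a/2) + A'_s f_y (d − d') = [1507695 × (705 − 112.18) + 330755 × (705 − 42)] × 10⁻⁶ = 893.79 + 219.29 = 1113.08 kN·m.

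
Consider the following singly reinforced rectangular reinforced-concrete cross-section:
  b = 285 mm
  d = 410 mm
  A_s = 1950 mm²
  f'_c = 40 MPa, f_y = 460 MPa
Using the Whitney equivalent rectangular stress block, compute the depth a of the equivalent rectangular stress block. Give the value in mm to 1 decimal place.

T = A_s f_y = 1950 × 460 = 897000 N = 897 kN.
Setting C = 0.85 f'_c a b equal to T: a = 897000/(0.85 × 40 × 285) = 92.6 mm.

a ≈ 92.6 mm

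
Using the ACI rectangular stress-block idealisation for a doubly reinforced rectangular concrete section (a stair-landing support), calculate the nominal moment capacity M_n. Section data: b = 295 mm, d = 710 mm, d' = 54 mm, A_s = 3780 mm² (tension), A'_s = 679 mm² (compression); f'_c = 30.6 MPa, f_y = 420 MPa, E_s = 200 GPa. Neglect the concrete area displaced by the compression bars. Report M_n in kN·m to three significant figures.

Assume both tension and compression steel yield.
Net tension couple steel: A_s − A'_s = 3101 mm².
a = (A_s − A'_s) f_y / (0.85 f'_c b) = 1302420/(0.85 × 30.6 × 295) = 169.74 mm.
c = a/β₁ = 169.74/0.831 = 204.26 mm; ε'_s = 0.003(c − d')/c = 0.0022 ≥ f_y/E_s = 0.0021, so compression steel does yield.
M_n = (A_s − A'_s) f_y (d − a/2) + A'_s f_y (d − d') = [1302420 × (710 − 84.87) + 285180 × (710 − 54)] × 10⁻⁶ = 814.18 + 187.08 = 1001.26 kN·m.

M_n ≈ 1000 kN·m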